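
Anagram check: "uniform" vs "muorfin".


Word 1: "uniform" → sorted: fimnoru
Word 2: "muorfin" → sorted: fimnoru
Same letters? fimnoru == fimnoru
Anagram = Yes


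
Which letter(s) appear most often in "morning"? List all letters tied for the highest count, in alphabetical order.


Word: "morning"
Letter counts:
  'g': 1
  'i': 1
  'm': 1
  'n': 2
  'o': 1
  'r': 1
Maximum count = 2
Most frequent = 'n' (2 times each)


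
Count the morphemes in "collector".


Word: "collector"
Morphemes: collect + -or
Each morpheme carries meaning
= 2 morphemes


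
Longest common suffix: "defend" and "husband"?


Word 1: "defend"
Word 2: "husband"
Comparing from end:
  Pos -1: 'd' == 'd'
  Pos -2: 'n' == 'n'
  Pos -3: 'e' != 'a' (stop)
LCS = "nd" (length 2)


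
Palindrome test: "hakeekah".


Word: "hakeekah"
Reversed: "hakeekah"
Forward == Backward? hakeekah == hakeekah
Palindrome = Yes


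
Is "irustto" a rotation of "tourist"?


Word: "tourist", Candidate: "irustto"
Method: check if candidate is substring of word+word
"touristtourist" contains "irustto"? No
Is rotation = No


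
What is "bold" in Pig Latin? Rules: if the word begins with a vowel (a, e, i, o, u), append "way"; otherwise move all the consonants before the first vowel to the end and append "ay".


Word: "bold"
Starts with consonant(s) → move to end, add 'ay'
Consonant cluster: "b"
Pig Latin = "oldbay"


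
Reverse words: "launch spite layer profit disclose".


Original: "launch spite layer profit disclose"
Words (1..n): launch | spite | layer | profit | disclose
Reversed (n..1): disclose | profit | layer | spite | launch
Result = "disclose profit layer spite launch"


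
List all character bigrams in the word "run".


Word: "run" (length 3)
Number of bigrams = 3 - 2 + 1 = 2
  Position 0: "ru"
  Position 1: "un"
Bigrams = "ru", "un"


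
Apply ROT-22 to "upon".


Word: "upon"
Shift: 22
Each letter → (letter + shift) mod 26:
  'u' (20) + 22 = 16 → 'q'
  'p' (15) + 22 = 11 → 'l'
  'o' (14) + 22 = 10 → 'k'
  'n' (13) + 22 = 9 → 'j'
Result = "qlkj"


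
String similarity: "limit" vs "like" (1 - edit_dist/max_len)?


Word 1: "limit" (length 5)
Word 2: "like" (length 4)
One optimal edit sequence:
  1. keep 'l'
  2. keep 'i'
  3. delete 'm'  (+1)
  4. substitute 'i' -> 'k'  (+1)
  5. substitute 't' -> 'e'  (+1)
Edit distance = 3
Max length = max(5, 4) = 5
Similarity = 1 - 3/5
= 0.4000


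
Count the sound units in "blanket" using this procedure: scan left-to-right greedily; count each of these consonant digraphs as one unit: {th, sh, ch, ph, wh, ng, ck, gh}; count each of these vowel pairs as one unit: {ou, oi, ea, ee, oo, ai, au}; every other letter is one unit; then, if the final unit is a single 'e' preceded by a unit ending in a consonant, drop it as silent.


Word: "blanket" (7 letters)
Left-to-right scan:
  1. 'b' (letter)
  2. 'l' (letter)
  3. 'a' (letter)
  4. 'n' (letter)
  5. 'k' (letter)
  6. 'e' (letter)
  7. 't' (letter)
Units from scan: 7
Sound units = 7 units


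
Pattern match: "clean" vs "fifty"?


Pattern of "clean": [0, 1, 2, 3, 4]
Pattern of "fifty": [0, 1, 0, 2, 3]
Patterns do not match
Same pattern = No


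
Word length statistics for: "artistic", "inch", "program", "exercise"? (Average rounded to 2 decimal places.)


Lengths: "artistic"=8, "inch"=4, "program"=7, "exercise"=8
Sum = 27, Count = 4
Average = 27/4 = 6.75
= avg=6.75, min=4, max=8


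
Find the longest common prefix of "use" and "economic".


Word 1: "use"
Word 2: "economic"
Comparing from start:
  Pos 0: 'u' != 'e' (stop)
LCP = "" (length 0)


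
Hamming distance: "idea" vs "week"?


Comparing character by character (same length = 4):
  Pos 0: 'i' vs 'w' !=
  Pos 1: 'd' vs 'e' !=
  Pos 2: 'e' vs 'e' =
  Pos 3: 'a' vs 'k' !=
Hamming distance = 3


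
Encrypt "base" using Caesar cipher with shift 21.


Word: "base"
Shift: 21
Each letter → (letter + shift) mod 26:
  'b' (1) + 21 = 22 → 'w'
  'a' (0) + 21 = 21 → 'v'
  's' (18) + 21 = 13 → 'n'
  'e' (4) + 21 = 25 → 'z'
Result = "wvnz"


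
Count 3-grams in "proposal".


Word: "proposal" (length 8)
Number of 3-grams = length - 3 + 1 = 8 - 3 + 1
= 6


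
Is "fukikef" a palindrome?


Word: "fukikef"
Reversed: "fekikuf"
Forward == Backward? fukikef != fekikuf
Palindrome = No


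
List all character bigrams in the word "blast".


Word: "blast" (length 5)
Number of bigrams = 5 - 2 + 1 = 4
  Position 0: "bl"
  Position 1: "la"
  Position 2: "as"
  Position 3: "st"
Bigrams = "bl", "la", "as", "st"


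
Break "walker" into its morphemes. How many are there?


Word: "walker"
Morphemes: walk / -er
Each morpheme carries meaning
= 2 morphemes


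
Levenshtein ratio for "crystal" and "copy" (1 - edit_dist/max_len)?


Word 1: "crystal" (length 7)
Word 2: "copy" (length 4)
One optimal edit sequence:
  1. keep 'c'
  2. delete 'r'  (+1)
  3. delete 'y'  (+1)
  4. delete 's'  (+1)
  5. substitute 't' -> 'o'  (+1)
  6. substitute 'a' -> 'p'  (+1)
  7. substitute 'l' -> 'y'  (+1)
Edit distance = 6
Max length = max(7, 4) = 7
Similarity = 1 - 6/7
= 0.1429


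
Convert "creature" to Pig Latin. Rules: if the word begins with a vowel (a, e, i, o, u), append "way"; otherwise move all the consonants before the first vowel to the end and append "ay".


Word: "creature"
Starts with consonant(s) → move to end, add 'ay'
Consonant cluster: "cr"
Pig Latin = "eaturecray"


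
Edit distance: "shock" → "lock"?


Word 1: "shock" (length 5)
Word 2: "lock" (length 4)
One optimal edit sequence (insert/delete/substitute each cost 1):
  1. delete 's'  (+1)
  2. substitute 'h' -> 'l'  (+1)
  3. keep 'o'
  4. keep 'c'
  5. keep 'k'
Total edit operations: 2
Edit distance = 2


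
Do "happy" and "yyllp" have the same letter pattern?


Pattern of "happy": [0, 1, 2, 2, 3]
Pattern of "yyllp": [0, 0, 1, 1, 2]
Patterns do not match
Same pattern = No


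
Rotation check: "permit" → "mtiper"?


Word: "permit", Candidate: "mtiper"
Method: check if candidate is substring of word+word
"permitpermit" contains "mtiper"? No
Is rotation = No


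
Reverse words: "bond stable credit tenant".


Original: "bond stable credit tenant"
Words (1..n): bond | stable | credit | tenant
Reversed (n..1): tenant | credit | stable | bond
Result = "tenant credit stable bond"


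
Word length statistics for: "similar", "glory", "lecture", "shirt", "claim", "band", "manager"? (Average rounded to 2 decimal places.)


Lengths: "similar"=7, "glory"=5, "lecture"=7, "shirt"=5, "claim"=5, "band"=4, "manager"=7
Sum = 40, Count = 7
Average = 40/7 = 5.71
= avg=5.71, min=4, max=7


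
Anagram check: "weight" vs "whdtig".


Word 1: "weight" → sorted: eghitw
Word 2: "whdtig" → sorted: dghitw
Same letters? eghitw != dghitw
Anagram = No


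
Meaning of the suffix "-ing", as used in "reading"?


Suffix: -ing
Example: reading = read + -ing
Meaning = present participle


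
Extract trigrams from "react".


Word: "react" (length 5)
Number of trigrams = 5 - 3 + 1 = 3
  Position 0: "rea"
  Position 1: "eac"
  Position 2: "act"
Trigrams = "rea", "eac", "act"


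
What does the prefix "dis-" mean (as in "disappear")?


Prefix: dis-
Example: disappear = dis- + appear
Meaning = not / opposite


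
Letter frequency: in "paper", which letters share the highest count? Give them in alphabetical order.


Word: "paper"
Letter counts:
  'a': 1
  'e': 1
  'p': 2
  'r': 1
Maximum count = 2
Most frequent = 'p' (2 times each)


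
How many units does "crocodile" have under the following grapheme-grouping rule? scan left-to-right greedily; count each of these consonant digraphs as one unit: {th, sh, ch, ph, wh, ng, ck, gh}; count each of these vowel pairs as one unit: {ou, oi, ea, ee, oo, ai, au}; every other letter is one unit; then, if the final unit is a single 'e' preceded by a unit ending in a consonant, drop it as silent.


Word: "crocodile" (9 letters)
Left-to-right scan:
  [1] 'c' (letter)
  [2] 'r' (letter)
  [3] 'o' (letter)
  [4] 'c' (letter)
  [5] 'o' (letter)
  [6] 'd' (letter)
  [7] 'i' (letter)
  [8] 'l' (letter)
  [9] 'e' (letter)
Units from scan: 9
Final unit is 'e' after a consonant -> drop as silent (-1)
Sound units = 8 units


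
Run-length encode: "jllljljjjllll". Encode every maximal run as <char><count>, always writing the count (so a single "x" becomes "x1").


String: "jllljljjjllll"
Scanning for consecutive runs:
  'j' x 1
  'l' x 3
  'j' x 1
  'l' x 1
  'j' x 3
  'l' x 4
RLE = "j1l3j1l1j3l4"


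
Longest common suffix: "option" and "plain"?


Word 1: "option"
Word 2: "plain"
Comparing from end:
  Pos -1: 'n' == 'n'
  Pos -2: 'o' != 'i' (stop)
LCS = "n" (length 1)


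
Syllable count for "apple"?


Word: "apple"
Syllable breakdown: ap · ple
Counting: 2 parts
= 2 syllables


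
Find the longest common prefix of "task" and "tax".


Word 1: "task"
Word 2: "tax"
Comparing from start:
  Pos 0: 't' == 't'
  Pos 1: 'a' == 'a'
  Pos 2: 's' != 'x' (stop)
LCP = "ta" (length 2)


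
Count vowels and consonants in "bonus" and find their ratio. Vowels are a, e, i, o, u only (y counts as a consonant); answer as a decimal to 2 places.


Word: "bonus"
Vowels (a,e,i,o,u): 2
Consonants: 3
Ratio = 2/3
= 0.67


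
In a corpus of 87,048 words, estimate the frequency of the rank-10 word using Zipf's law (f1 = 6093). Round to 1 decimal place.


Zipf's law: f(r) = f(1) / r
f(1) = 6093
f(10) = 6093 / 10
= 609.3 occurrences


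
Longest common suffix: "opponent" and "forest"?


Word 1: "opponent"
Word 2: "forest"
Comparing from end:
  Pos -1: 't' == 't'
  Pos -2: 'n' != 's' (stop)
LCS = "t" (length 1)


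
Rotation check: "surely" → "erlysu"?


Word: "surely", Candidate: "erlysu"
Method: check if candidate is substring of word+word
"surelysurely" contains "erlysu"? No
Is rotation = No


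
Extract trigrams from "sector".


Word: "sector" (length 6)
Number of trigrams = 6 - 3 + 1 = 4
  Position 0: "sec"
  Position 1: "ect"
  Position 2: "cto"
  Position 3: "tor"
Trigrams = "sec", "ect", "cto", "tor"


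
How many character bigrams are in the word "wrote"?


Word: "wrote" (length 5)
Number of 2-grams = length - 2 + 1 = 5 - 2 + 1
= 4


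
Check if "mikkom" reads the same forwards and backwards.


Word: "mikkom"
Reversed: "mokkim"
Forward == Backward? mikkom != mokkim
Palindrome = No


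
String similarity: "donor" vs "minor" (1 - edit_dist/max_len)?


Word 1: "donor" (length 5)
Word 2: "minor" (length 5)
One optimal edit sequence:
  1. substitute 'd' -> 'm'  (+1)
  2. substitute 'o' -> 'i'  (+1)
  3. keep 'n'
  4. keep 'o'
  5. keep 'r'
Edit distance = 2
Max length = max(5, 5) = 5
Similarity = 1 - 2/5
= 0.6000


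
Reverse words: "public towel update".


Original: "public towel update"
Words (1..n): public | towel | update
Reversed (n..1): update | towel | public
Result = "update towel public"


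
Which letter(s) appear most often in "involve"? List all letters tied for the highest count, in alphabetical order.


Word: "involve"
Letter counts:
  'e': 1
  'i': 1
  'l': 1
  'n': 1
  'o': 1
  'v': 2
Maximum count = 2
Most frequent = 'v' (2 times each)


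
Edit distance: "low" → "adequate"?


Word 1: "low" (length 3)
Word 2: "adequate" (length 8)
One optimal edit sequence (insert/delete/substitute each cost 1):
  1. insert 'a'  (+1)
  2. insert 'd'  (+1)
  3. insert 'e'  (+1)
  4. insert 'q'  (+1)
  5. insert 'u'  (+1)
  6. substitute 'l' -> 'a'  (+1)
  7. substitute 'o' -> 't'  (+1)
  8. substitute 'w' -> 'e'  (+1)
Total edit operations: 8
Edit distance = 8


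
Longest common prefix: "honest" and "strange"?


Word 1: "honest"
Word 2: "strange"
Comparing from start:
  Pos 0: 'h' != 's' (stop)
LCP = "" (length 0)


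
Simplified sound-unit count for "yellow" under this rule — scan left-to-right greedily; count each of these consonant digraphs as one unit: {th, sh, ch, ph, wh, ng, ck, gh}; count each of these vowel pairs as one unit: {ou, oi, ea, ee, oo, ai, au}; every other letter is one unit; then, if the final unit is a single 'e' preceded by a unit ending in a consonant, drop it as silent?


Word: "yellow" (6 letters)
Left-to-right scan:
  1. 'y' (letter)
  2. 'e' (letter)
  3. 'l' (letter)
  4. 'l' (letter)
  5. 'o' (letter)
  6. 'w' (letter)
Units from scan: 6
Sound units = 6 units


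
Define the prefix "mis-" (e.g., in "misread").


Prefix: mis-
Example: misread (mis- + read)
Meaning = wrongly


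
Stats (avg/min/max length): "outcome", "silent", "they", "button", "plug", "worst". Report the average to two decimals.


Lengths: "outcome"=7, "silent"=6, "they"=4, "button"=6, "plug"=4, "worst"=5
Sum = 32, Count = 6
Average = 32/6 = 5.33
= avg=5.33, min=4, max=7


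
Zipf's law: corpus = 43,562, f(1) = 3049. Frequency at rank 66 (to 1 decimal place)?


Zipf's law: f(r) = f(1) / r
f(1) = 3049
f(66) = 3049 / 66
= 46.2 occurrences


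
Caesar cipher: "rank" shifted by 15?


Word: "rank"
Shift: 15
Each letter → (letter + shift) mod 26:
  'r' (17) + 15 = 6 → 'g'
  'a' (0) + 15 = 15 → 'p'
  'n' (13) + 15 = 2 → 'c'
  'k' (10) + 15 = 25 → 'z'
Result = "gpcz"


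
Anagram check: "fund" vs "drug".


Word 1: "fund" → sorted: dfnu
Word 2: "drug" → sorted: dgru
Same letters? dfnu != dgru
Anagram = No


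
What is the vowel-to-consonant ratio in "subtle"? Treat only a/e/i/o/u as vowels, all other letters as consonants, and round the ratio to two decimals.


Word: "subtle"
Vowels (a,e,i,o,u): 2
Consonants: 4
Ratio = 2/4
= 0.50


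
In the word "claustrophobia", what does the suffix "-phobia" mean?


Suffix: -phobia
Example: claustrophobia (claustro- + -phobia)
Meaning = fear of


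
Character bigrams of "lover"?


Word: "lover" (length 5)
Number of bigrams = 5 - 2 + 1 = 4
  Position 0: "lo"
  Position 1: "ov"
  Position 2: "ve"
  Position 3: "er"
Bigrams = "lo", "ov", "ve", "er"


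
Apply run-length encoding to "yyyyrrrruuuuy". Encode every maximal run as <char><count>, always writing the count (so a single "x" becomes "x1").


String: "yyyyrrrruuuuy"
Scanning for consecutive runs:
  'y' x 4
  'r' x 4
  'u' x 4
  'y' x 1
RLE = "y4r4u4y1"


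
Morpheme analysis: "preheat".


Word: "preheat"
Morphemes: pre- / heat
Each morpheme carries meaning
= 2 morphemes


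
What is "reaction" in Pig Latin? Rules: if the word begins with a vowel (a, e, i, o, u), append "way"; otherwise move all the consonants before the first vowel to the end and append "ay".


Word: "reaction"
Starts with consonant(s) → move to end, add 'ay'
Consonant cluster: "r"
Pig Latin = "eactionray"


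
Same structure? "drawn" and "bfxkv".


Pattern of "drawn": [0, 1, 2, 3, 4]
Pattern of "bfxkv": [0, 1, 2, 3, 4]
Patterns match
Same pattern = Yes


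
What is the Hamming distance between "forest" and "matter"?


Comparing character by character (same length = 6):
  Pos 0: 'f' vs 'm' !=
  Pos 1: 'o' vs 'a' !=
  Pos 2: 'r' vs 't' !=
  Pos 3: 'e' vs 't' !=
  Pos 4: 's' vs 'e' !=
  Pos 5: 't' vs 'r' !=
Hamming distance = 6


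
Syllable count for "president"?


Word: "president"
Syllable breakdown: pres-i-dent
Counting: 3 parts
= 3 syllables


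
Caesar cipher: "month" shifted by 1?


Word: "month"
Shift: 1
Each letter → (letter + shift) mod 26:
  'm' (12) + 1 = 13 → 'n'
  'o' (14) + 1 = 15 → 'p'
  'n' (13) + 1 = 14 → 'o'
  't' (19) + 1 = 20 → 'u'
  'h' (7) + 1 = 8 → 'i'
Result = "npoui"


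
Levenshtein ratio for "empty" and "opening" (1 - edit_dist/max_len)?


Word 1: "empty" (length 5)
Word 2: "opening" (length 7)
One optimal edit sequence:
  1. insert 'o'  (+1)
  2. insert 'p'  (+1)
  3. keep 'e'
  4. substitute 'm' -> 'n'  (+1)
  5. substitute 'p' -> 'i'  (+1)
  6. substitute 't' -> 'n'  (+1)
  7. substitute 'y' -> 'g'  (+1)
Edit distance = 6
Max length = max(5, 7) = 7
Similarity = 1 - 6/7
= 0.1429


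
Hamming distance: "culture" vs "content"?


Comparing character by character (same length = 7):
  Pos 0: 'c' vs 'c' =
  Pos 1: 'u' vs 'o' !=
  Pos 2: 'l' vs 'n' !=
  Pos 3: 't' vs 't' =
  Pos 4: 'u' vs 'e' !=
  Pos 5: 'r' vs 'n' !=
  Pos 6: 'e' vs 't' !=
Hamming distance = 5


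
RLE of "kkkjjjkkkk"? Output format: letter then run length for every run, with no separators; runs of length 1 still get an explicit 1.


String: "kkkjjjkkkk"
Scanning for consecutive runs:
  'k' x 3
  'j' x 3
  'k' x 4
RLE = "k3j3k4"


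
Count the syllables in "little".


Word: "little"
Syllable breakdown: lit · tle
Counting: 2 parts
= 2 syllables


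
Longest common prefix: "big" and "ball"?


Word 1: "big"
Word 2: "ball"
Comparing from start:
  Pos 0: 'b' == 'b'
  Pos 1: 'i' != 'a' (stop)
LCP = "b" (length 1)


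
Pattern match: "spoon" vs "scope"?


Pattern of "spoon": [0, 1, 2, 2, 3]
Pattern of "scope": [0, 1, 2, 3, 4]
Patterns do not match
Same pattern = No


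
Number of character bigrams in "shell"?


Word: "shell" (length 5)
Number of 2-grams = length - 2 + 1 = 5 - 2 + 1
= 4


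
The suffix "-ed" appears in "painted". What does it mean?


Suffix: -ed
Example: painted (paint + -ed)
Meaning = past tense


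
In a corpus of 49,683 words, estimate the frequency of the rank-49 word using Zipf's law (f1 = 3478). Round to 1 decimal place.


Zipf's law: f(r) = f(1) / r
f(1) = 3478
f(49) = 3478 / 49
= 71.0 occurrences


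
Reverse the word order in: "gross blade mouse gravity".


Original: "gross blade mouse gravity"
Words (1..n): gross | blade | mouse | gravity
Reversed (n..1): gravity | mouse | blade | gross
Result = "gravity mouse blade gross"


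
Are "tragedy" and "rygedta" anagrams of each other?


Word 1: "tragedy" → sorted: adegrty
Word 2: "rygedta" → sorted: adegrty
Same letters? adegrty == adegrty
Anagram = Yes


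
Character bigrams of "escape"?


Word: "escape" (length 6)
Number of bigrams = 6 - 2 + 1 = 5
  Position 0: "es"
  Position 1: "sc"
  Position 2: "ca"
  Position 3: "ap"
  Position 4: "pe"
Bigrams = "es", "sc", "ca", "ap", "pe"


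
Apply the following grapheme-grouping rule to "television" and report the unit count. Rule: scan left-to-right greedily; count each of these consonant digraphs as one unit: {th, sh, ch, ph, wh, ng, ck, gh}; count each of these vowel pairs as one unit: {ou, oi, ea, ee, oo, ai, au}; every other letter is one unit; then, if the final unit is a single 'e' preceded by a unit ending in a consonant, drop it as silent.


Word: "television" (10 letters)
Left-to-right scan:
  (1) 't' (letter)
  (2) 'e' (letter)
  (3) 'l' (letter)
  (4) 'e' (letter)
  (5) 'v' (letter)
  (6) 'i' (letter)
  (7) 's' (letter)
  (8) 'i' (letter)
  (9) 'o' (letter)
  (10) 'n' (letter)
Units from scan: 10
Sound units = 10 units


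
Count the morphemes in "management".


Word: "management"
Morphemes: manage / -ment
Each morpheme carries meaning
= 2 morphemes


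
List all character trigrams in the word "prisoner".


Word: "prisoner" (length 8)
Number of trigrams = 8 - 3 + 1 = 6
  Position 0: "pri"
  Position 1: "ris"
  Position 2: "iso"
  Position 3: "son"
  Position 4: "one"
  Position 5: "ner"
Trigrams = "pri", "ris", "iso", "son", "one", "ner"


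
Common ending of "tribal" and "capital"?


Word 1: "tribal"
Word 2: "capital"
Comparing from end:
  Pos -1: 'l' == 'l'
  Pos -2: 'a' == 'a'
  Pos -3: 'b' != 't' (stop)
LCS = "al" (length 2)


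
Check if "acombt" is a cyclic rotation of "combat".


Word: "combat", Candidate: "acombt"
Method: check if candidate is substring of word+word
"combatcombat" contains "acombt"? No
Is rotation = No


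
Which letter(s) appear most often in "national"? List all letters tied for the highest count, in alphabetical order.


Word: "national"
Letter counts:
  'a': 2
  'i': 1
  'l': 1
  'n': 2
  'o': 1
  't': 1
Maximum count = 2
Most frequent = 'a', 'n' (2 times each)


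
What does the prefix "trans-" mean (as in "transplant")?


Prefix: trans-
Example: transplant (trans- + plant)
Meaning = across


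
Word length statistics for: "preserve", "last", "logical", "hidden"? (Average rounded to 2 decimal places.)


Lengths: "preserve"=8, "last"=4, "logical"=7, "hidden"=6
Sum = 25, Count = 4
Average = 25/4 = 6.25
= avg=6.25, min=4, max=8


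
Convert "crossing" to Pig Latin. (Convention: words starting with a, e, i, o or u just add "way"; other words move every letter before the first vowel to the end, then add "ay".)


Word: "crossing"
Starts with consonant(s) → move to end, add 'ay'
Consonant cluster: "cr"
Pig Latin = "ossingcray"


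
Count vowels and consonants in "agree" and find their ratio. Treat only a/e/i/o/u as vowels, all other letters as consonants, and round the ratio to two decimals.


Word: "agree"
Vowels (a,e,i,o,u): 3
Consonants: 2
Ratio = 3/2
= 1.50


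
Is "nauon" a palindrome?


Word: "nauon"
Reversed: "nouan"
Forward == Backward? nauon != nouan
Palindrome = No


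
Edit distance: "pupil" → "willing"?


Word 1: "pupil" (length 5)
Word 2: "willing" (length 7)
One optimal edit sequence (insert/delete/substitute each cost 1):
  1. insert 'w'  (+1)
  2. substitute 'p' -> 'i'  (+1)
  3. substitute 'u' -> 'l'  (+1)
  4. substitute 'p' -> 'l'  (+1)
  5. keep 'i'
  6. insert 'n'  (+1)
  7. substitute 'l' -> 'g'  (+1)
Total edit operations: 6
Edit distance = 6


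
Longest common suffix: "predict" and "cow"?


Word 1: "predict"
Word 2: "cow"
Comparing from end:
  Pos -1: 't' != 'w' (stop)
LCS = "" (length 0)


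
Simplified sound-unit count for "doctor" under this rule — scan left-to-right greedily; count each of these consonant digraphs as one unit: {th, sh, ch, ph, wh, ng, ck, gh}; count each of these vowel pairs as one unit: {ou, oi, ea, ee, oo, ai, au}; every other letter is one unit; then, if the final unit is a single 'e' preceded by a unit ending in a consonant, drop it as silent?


Word: "doctor" (6 letters)
Left-to-right scan:
  [1] 'd' (letter)
  [2] 'o' (letter)
  [3] 'c' (letter)
  [4] 't' (letter)
  [5] 'o' (letter)
  [6] 'r' (letter)
Units from scan: 6
Sound units = 6 units


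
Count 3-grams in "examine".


Word: "examine" (length 7)
Number of 3-grams = length - 3 + 1 = 7 - 3 + 1
= 5


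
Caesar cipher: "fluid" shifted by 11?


Word: "fluid"
Shift: 11
Each letter → (letter + shift) mod 26:
  'f' (5) + 11 = 16 → 'q'
  'l' (11) + 11 = 22 → 'w'
  'u' (20) + 11 = 5 → 'f'
  'i' (8) + 11 = 19 → 't'
  'd' (3) + 11 = 14 → 'o'
Result = "qwfto"


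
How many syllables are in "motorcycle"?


Word: "motorcycle"
Syllable breakdown: mo-tor-cy-cle
Counting: 4 parts
= 4 syllables


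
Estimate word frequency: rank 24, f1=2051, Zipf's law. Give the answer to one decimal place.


Zipf's law: f(r) = f(1) / r
f(1) = 2051
f(24) = 2051 / 24
= 85.5 occurrences


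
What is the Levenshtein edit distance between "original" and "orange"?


Word 1: "original" (length 8)
Word 2: "orange" (length 6)
One optimal edit sequence (insert/delete/substitute each cost 1):
  1. keep 'o'
  2. keep 'r'
  3. delete 'i'  (+1)
  4. delete 'g'  (+1)
  5. substitute 'i' -> 'a'  (+1)
  6. keep 'n'
  7. substitute 'a' -> 'g'  (+1)
  8. substitute 'l' -> 'e'  (+1)
Total edit operations: 5
Edit distance = 5


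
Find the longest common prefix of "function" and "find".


Word 1: "function"
Word 2: "find"
Comparing from start:
  Pos 0: 'f' == 'f'
  Pos 1: 'u' != 'i' (stop)
LCP = "f" (length 1)


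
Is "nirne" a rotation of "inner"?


Word: "inner", Candidate: "nirne"
Method: check if candidate is substring of word+word
"innerinner" contains "nirne"? No
Is rotation = No


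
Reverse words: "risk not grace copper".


Original: "risk not grace copper"
Words (1..n): risk | not | grace | copper
Reversed (n..1): copper | grace | not | risk
Result = "copper grace not risk"


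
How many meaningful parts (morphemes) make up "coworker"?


Word: "coworker"
Morphemes: co- + work + -er
Each morpheme carries meaning
= 3 morphemes


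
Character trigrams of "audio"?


Word: "audio" (length 5)
Number of trigrams = 5 - 3 + 1 = 3
  Position 0: "aud"
  Position 1: "udi"
  Position 2: "dio"
Trigrams = "aud", "udi", "dio"


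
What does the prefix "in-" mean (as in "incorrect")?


Prefix: in-
Example: incorrect (in- + correct)
Meaning = not / into


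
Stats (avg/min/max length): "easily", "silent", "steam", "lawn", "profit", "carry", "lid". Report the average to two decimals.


Lengths: "easily"=6, "silent"=6, "steam"=5, "lawn"=4, "profit"=6, "carry"=5, "lid"=3
Sum = 35, Count = 7
Average = 35/7 = 5.00
= avg=5.00, min=3, max=6


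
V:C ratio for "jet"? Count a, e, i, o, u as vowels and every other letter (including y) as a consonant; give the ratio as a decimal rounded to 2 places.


Word: "jet"
Vowels (a,e,i,o,u): 1
Consonants: 2
Ratio = 1/2
= 0.50


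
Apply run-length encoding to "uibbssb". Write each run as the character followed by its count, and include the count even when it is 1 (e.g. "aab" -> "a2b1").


String: "uibbssb"
Scanning for consecutive runs:
  'u' x 1
  'i' x 1
  'b' x 2
  's' x 2
  'b' x 1
RLE = "u1i1b2s2b1"


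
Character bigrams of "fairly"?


Word: "fairly" (length 6)
Number of bigrams = 6 - 2 + 1 = 5
  Position 0: "fa"
  Position 1: "ai"
  Position 2: "ir"
  Position 3: "rl"
  Position 4: "ly"
Bigrams = "fa", "ai", "ir", "rl", "ly"


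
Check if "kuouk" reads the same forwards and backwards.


Word: "kuouk"
Reversed: "kuouk"
Forward == Backward? kuouk == kuouk
Palindrome = Yes


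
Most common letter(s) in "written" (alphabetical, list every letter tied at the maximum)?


Word: "written"
Letter counts:
  'e': 1
  'i': 1
  'n': 1
  'r': 1
  't': 2
  'w': 1
Maximum count = 2
Most frequent = 't' (2 times each)


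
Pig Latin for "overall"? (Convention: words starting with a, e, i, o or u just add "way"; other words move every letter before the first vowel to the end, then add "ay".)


Word: "overall"
Starts with vowel → add 'way'
Pig Latin = "overallway"


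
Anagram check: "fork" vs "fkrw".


Word 1: "fork" → sorted: fkor
Word 2: "fkrw" → sorted: fkrw
Same letters? fkor != fkrw
Anagram = No


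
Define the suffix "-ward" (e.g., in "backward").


Suffix: -ward
As in: backward -> back + -ward
Meaning = in the direction of


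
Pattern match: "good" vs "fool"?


Pattern of "good": [0, 1, 1, 2]
Pattern of "fool": [0, 1, 1, 2]
Patterns match
Same pattern = Yes


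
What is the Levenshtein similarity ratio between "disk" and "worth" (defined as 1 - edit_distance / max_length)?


Word 1: "disk" (length 4)
Word 2: "worth" (length 5)
One optimal edit sequence:
  1. insert 'w'  (+1)
  2. substitute 'd' -> 'o'  (+1)
  3. substitute 'i' -> 'r'  (+1)
  4. substitute 's' -> 't'  (+1)
  5. substitute 'k' -> 'h'  (+1)
Edit distance = 5
Max length = max(4, 5) = 5
Similarity = 1 - 5/5
= 0.0000


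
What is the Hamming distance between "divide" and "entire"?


Comparing character by character (same length = 6):
  Pos 0: 'd' vs 'e' !=
  Pos 1: 'i' vs 'n' !=
  Pos 2: 'v' vs 't' !=
  Pos 3: 'i' vs 'i' =
  Pos 4: 'd' vs 'r' !=
  Pos 5: 'e' vs 'e' =
Hamming distance = 4


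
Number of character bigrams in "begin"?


Word: "begin" (length 5)
Number of 2-grams = length - 2 + 1 = 5 - 2 + 1
= 4


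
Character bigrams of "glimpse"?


Word: "glimpse" (length 7)
Number of bigrams = 7 - 2 + 1 = 6
  Position 0: "gl"
  Position 1: "li"
  Position 2: "im"
  Position 3: "mp"
  Position 4: "ps"
  Position 5: "se"
Bigrams = "gl", "li", "im", "mp", "ps", "se"


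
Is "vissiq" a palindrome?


Word: "vissiq"
Reversed: "qissiv"
Forward == Backward? vissiq != qissiv
Palindrome = No


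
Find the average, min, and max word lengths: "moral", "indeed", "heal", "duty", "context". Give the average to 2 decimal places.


Lengths: "moral"=5, "indeed"=6, "heal"=4, "duty"=4, "context"=7
Sum = 26, Count = 5
Average = 26/5 = 5.20
= avg=5.20, min=4, max=7


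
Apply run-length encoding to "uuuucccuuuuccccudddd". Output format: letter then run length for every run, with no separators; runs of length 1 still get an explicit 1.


String: "uuuucccuuuuccccudddd"
Scanning for consecutive runs:
  'u' x 4
  'c' x 3
  'u' x 4
  'c' x 4
  'u' x 1
  'd' x 4
RLE = "u4c3u4c4u1d4"


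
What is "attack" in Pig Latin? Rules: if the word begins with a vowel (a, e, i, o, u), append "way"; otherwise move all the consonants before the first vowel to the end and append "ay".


Word: "attack"
Starts with vowel → add 'way'
Pig Latin = "attackway"


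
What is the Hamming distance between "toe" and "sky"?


Comparing character by character (same length = 3):
  Pos 0: 't' vs 's' !=
  Pos 1: 'o' vs 'k' !=
  Pos 2: 'e' vs 'y' !=
Hamming distance = 3


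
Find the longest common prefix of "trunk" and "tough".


Word 1: "trunk"
Word 2: "tough"
Comparing from start:
  Pos 0: 't' == 't'
  Pos 1: 'r' != 'o' (stop)
LCP = "t" (length 1)


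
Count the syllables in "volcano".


Word: "volcano"
Syllable breakdown: vol · ca · no
Counting: 3 parts
= 3 syllables


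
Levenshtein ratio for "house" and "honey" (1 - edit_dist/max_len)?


Word 1: "house" (length 5)
Word 2: "honey" (length 5)
One optimal edit sequence:
  1. keep 'h'
  2. keep 'o'
  3. substitute 'u' -> 'n'  (+1)
  4. substitute 's' -> 'e'  (+1)
  5. substitute 'e' -> 'y'  (+1)
Edit distance = 3
Max length = max(5, 5) = 5
Similarity = 1 - 3/5
= 0.4000


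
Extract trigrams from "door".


Word: "door" (length 4)
Number of trigrams = 4 - 3 + 1 = 2
  Position 0: "doo"
  Position 1: "oor"
Trigrams = "doo", "oor"


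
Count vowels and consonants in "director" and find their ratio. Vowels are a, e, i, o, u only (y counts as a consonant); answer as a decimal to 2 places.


Word: "director"
Vowels (a,e,i,o,u): 3
Consonants: 5
Ratio = 3/5
= 0.60


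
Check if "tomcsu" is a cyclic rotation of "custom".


Word: "custom", Candidate: "tomcsu"
Method: check if candidate is substring of word+word
"customcustom" contains "tomcsu"? No
Is rotation = No


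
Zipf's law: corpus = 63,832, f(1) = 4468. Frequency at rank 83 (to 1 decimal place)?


Zipf's law: f(r) = f(1) / r
f(1) = 4468
f(83) = 4468 / 83
= 53.8 occurrences


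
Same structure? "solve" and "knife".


Pattern of "solve": [0, 1, 2, 3, 4]
Pattern of "knife": [0, 1, 2, 3, 4]
Patterns match
Same pattern = Yes


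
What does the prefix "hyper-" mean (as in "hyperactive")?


Prefix: hyper-
Example: hyperactive = hyper- + active
Meaning = over / excessive


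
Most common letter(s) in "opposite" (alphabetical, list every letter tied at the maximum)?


Word: "opposite"
Letter counts:
  'e': 1
  'i': 1
  'o': 2
  'p': 2
  's': 1
  't': 1
Maximum count = 2
Most frequent = 'o', 'p' (2 times each)


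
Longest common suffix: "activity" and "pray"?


Word 1: "activity"
Word 2: "pray"
Comparing from end:
  Pos -1: 'y' == 'y'
  Pos -2: 't' != 'a' (stop)
LCS = "y" (length 1)


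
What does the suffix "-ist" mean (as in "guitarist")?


Suffix: -ist
As in: guitarist -> guitar + -ist
Meaning = one who practices


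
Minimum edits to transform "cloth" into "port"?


Word 1: "cloth" (length 5)
Word 2: "port" (length 4)
One optimal edit sequence (insert/delete/substitute each cost 1):
  1. delete 'c'  (+1)
  2. substitute 'l' -> 'p'  (+1)
  3. keep 'o'
  4. substitute 't' -> 'r'  (+1)
  5. substitute 'h' -> 't'  (+1)
Total edit operations: 4
Edit distance = 4


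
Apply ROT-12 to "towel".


Word: "towel"
Shift: 12
Each letter → (letter + shift) mod 26:
  't' (19) + 12 = 5 → 'f'
  'o' (14) + 12 = 0 → 'a'
  'w' (22) + 12 = 8 → 'i'
  'e' (4) + 12 = 16 → 'q'
  'l' (11) + 12 = 23 → 'x'
Result = "faiqx"


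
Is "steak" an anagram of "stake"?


Word 1: "stake" → sorted: aekst
Word 2: "steak" → sorted: aekst
Same letters? aekst == aekst
Anagram = Yes


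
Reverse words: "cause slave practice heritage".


Original: "cause slave practice heritage"
Words (1..n): cause | slave | practice | heritage
Reversed (n..1): heritage | practice | slave | cause
Result = "heritage practice slave cause"


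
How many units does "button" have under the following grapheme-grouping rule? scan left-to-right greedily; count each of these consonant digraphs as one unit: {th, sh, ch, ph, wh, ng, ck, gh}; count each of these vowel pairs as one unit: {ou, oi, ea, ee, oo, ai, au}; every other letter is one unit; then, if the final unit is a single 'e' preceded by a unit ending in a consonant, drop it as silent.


Word: "button" (6 letters)
Left-to-right scan:
  [1] 'b' (letter)
  [2] 'u' (letter)
  [3] 't' (letter)
  [4] 't' (letter)
  [5] 'o' (letter)
  [6] 'n' (letter)
Units from scan: 6
Sound units = 6 units


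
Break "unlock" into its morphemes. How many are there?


Word: "unlock"
Morphemes: un- + lock
Each morpheme carries meaning
= 2 morphemes


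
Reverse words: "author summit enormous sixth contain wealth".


Original: "author summit enormous sixth contain wealth"
Words (1..n): author | summit | enormous | sixth | contain | wealth
Reversed (n..1): wealth | contain | sixth | enormous | summit | author
Result = "wealth contain sixth enormous summit author"


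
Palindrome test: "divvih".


Word: "divvih"
Reversed: "hivvid"
Forward == Backward? divvih != hivvid
Palindrome = No


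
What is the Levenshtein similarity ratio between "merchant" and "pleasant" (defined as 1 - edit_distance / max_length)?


Word 1: "merchant" (length 8)
Word 2: "pleasant" (length 8)
One optimal edit sequence:
  1. substitute 'm' -> 'p'  (+1)
  2. substitute 'e' -> 'l'  (+1)
  3. substitute 'r' -> 'e'  (+1)
  4. substitute 'c' -> 'a'  (+1)
  5. substitute 'h' -> 's'  (+1)
  6. keep 'a'
  7. keep 'n'
  8. keep 't'
Edit distance = 5
Max length = max(8, 8) = 8
Similarity = 1 - 5/8
= 0.3750


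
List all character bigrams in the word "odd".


Word: "odd" (length 3)
Number of bigrams = 3 - 2 + 1 = 2
  Position 0: "od"
  Position 1: "dd"
Bigrams = "od", "dd"


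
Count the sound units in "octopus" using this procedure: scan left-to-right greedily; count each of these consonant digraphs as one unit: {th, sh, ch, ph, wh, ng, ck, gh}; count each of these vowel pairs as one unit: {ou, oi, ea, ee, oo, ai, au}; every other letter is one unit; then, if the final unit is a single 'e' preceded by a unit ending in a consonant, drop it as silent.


Word: "octopus" (7 letters)
Left-to-right scan:
  [1] 'o' (letter)
  [2] 'c' (letter)
  [3] 't' (letter)
  [4] 'o' (letter)
  [5] 'p' (letter)
  [6] 'u' (letter)
  [7] 's' (letter)
Units from scan: 7
Sound units = 7 units


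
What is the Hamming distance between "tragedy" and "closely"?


Comparing character by character (same length = 7):
  Pos 0: 't' vs 'c' !=
  Pos 1: 'r' vs 'l' !=
  Pos 2: 'a' vs 'o' !=
  Pos 3: 'g' vs 's' !=
  Pos 4: 'e' vs 'e' =
  Pos 5: 'd' vs 'l' !=
  Pos 6: 'y' vs 'y' =
Hamming distance = 5


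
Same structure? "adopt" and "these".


Pattern of "adopt": [0, 1, 2, 3, 4]
Pattern of "these": [0, 1, 2, 3, 2]
Patterns do not match
Same pattern = No


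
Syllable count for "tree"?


Word: "tree"
Syllable breakdown: tree
Counting: 1 part
= 1 syllable


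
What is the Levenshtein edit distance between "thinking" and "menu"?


Word 1: "thinking" (length 8)
Word 2: "menu" (length 4)
One optimal edit sequence (insert/delete/substitute each cost 1):
  1. delete 't'  (+1)
  2. delete 'h'  (+1)
  3. delete 'i'  (+1)
  4. delete 'n'  (+1)
  5. substitute 'k' -> 'm'  (+1)
  6. substitute 'i' -> 'e'  (+1)
  7. keep 'n'
  8. substitute 'g' -> 'u'  (+1)
Total edit operations: 7
Edit distance = 7


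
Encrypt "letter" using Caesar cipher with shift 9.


Word: "letter"
Shift: 9
Each letter → (letter + shift) mod 26:
  'l' (11) + 9 = 20 → 'u'
  'e' (4) + 9 = 13 → 'n'
  't' (19) + 9 = 2 → 'c'
  't' (19) + 9 = 2 → 'c'
  'e' (4) + 9 = 13 → 'n'
  'r' (17) + 9 = 0 → 'a'
Result = "unccna"


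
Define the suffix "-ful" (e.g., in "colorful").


Suffix: -ful
Example: colorful = color + -ful
Meaning = full of


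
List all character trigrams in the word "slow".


Word: "slow" (length 4)
Number of trigrams = 4 - 3 + 1 = 2
  Position 0: "slo"
  Position 1: "low"
Trigrams = "slo", "low"


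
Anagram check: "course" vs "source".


Word 1: "course" → sorted: ceorsu
Word 2: "source" → sorted: ceorsu
Same letters? ceorsu == ceorsu
Anagram = Yes


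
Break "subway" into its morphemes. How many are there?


Word: "subway"
Morphemes: sub- + way
Each morpheme carries meaning
= 2 morphemes


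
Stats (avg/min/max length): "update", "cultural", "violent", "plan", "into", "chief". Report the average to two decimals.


Lengths: "update"=6, "cultural"=8, "violent"=7, "plan"=4, "into"=4, "chief"=5
Sum = 34, Count = 6
Average = 34/6 = 5.67
= avg=5.67, min=4, max=8


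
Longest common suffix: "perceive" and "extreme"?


Word 1: "perceive"
Word 2: "extreme"
Comparing from end:
  Pos -1: 'e' == 'e'
  Pos -2: 'v' != 'm' (stop)
LCS = "e" (length 1)


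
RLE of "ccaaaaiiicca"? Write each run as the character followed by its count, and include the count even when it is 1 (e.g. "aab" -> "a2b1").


String: "ccaaaaiiicca"
Scanning for consecutive runs:
  'c' x 2
  'a' x 4
  'i' x 3
  'c' x 2
  'a' x 1
RLE = "c2a4i3c2a1"


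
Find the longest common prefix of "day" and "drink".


Word 1: "day"
Word 2: "drink"
Comparing from start:
  Pos 0: 'd' == 'd'
  Pos 1: 'a' != 'r' (stop)
LCP = "d" (length 1)


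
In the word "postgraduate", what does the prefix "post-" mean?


Prefix: post-
Example: postgraduate (post- + graduate)
Meaning = after


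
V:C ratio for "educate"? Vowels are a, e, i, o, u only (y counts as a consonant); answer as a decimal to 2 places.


Word: "educate"
Vowels (a,e,i,o,u): 4
Consonants: 3
Ratio = 4/3
= 1.33


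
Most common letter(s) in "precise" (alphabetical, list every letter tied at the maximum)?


Word: "precise"
Letter counts:
  'c': 1
  'e': 2
  'i': 1
  'p': 1
  'r': 1
  's': 1
Maximum count = 2
Most frequent = 'e' (2 times each)


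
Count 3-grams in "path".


Word: "path" (length 4)
Number of 3-grams = length - 3 + 1 = 4 - 3 + 1
= 2


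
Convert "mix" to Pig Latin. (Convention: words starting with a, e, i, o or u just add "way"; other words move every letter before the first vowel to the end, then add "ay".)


Word: "mix"
Starts with consonant(s) → move to end, add 'ay'
Consonant cluster: "m"
Pig Latin = "ixmay"


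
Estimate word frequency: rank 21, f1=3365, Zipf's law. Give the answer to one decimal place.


Zipf's law: f(r) = f(1) / r
f(1) = 3365
f(21) = 3365 / 21
= 160.2 occurrences


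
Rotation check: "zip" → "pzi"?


Word: "zip", Candidate: "pzi"
Method: check if candidate is substring of word+word
"zipzip" contains "pzi"? Yes
Is rotation = Yes


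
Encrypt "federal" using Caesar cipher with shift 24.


Word: "federal"
Shift: 24
Each letter → (letter + shift) mod 26:
  'f' (5) + 24 = 3 → 'd'
  'e' (4) + 24 = 2 → 'c'
  'd' (3) + 24 = 1 → 'b'
  'e' (4) + 24 = 2 → 'c'
  'r' (17) + 24 = 15 → 'p'
  'a' (0) + 24 = 24 → 'y'
  'l' (11) + 24 = 9 → 'j'
Result = "dcbcpyj"


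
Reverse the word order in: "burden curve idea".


Original: "burden curve idea"
Words (1..n): burden | curve | idea
Reversed (n..1): idea | curve | burden
Result = "idea curve burden"


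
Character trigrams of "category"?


Word: "category" (length 8)
Number of trigrams = 8 - 3 + 1 = 6
  Position 0: "cat"
  Position 1: "ate"
  Position 2: "teg"
  Position 3: "ego"
  Position 4: "gor"
  Position 5: "ory"
Trigrams = "cat", "ate", "teg", "ego", "gor", "ory"
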